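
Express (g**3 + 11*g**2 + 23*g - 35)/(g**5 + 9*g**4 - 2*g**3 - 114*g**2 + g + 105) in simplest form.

Factor: g**3 + 11*g**2 + 23*g - 35 = (g - 1)*(g + 7)*(g + 5);  g**5 + 9*g**4 - 2*g**3 - 114*g**2 + g + 105 = (g - 3)*(g + 1)*(g + 7)*(g + 5)*(g - 1)
Cancel the common factors (g - 1), (g + 5), (g + 7).

1/(g**2 - 2*g - 3)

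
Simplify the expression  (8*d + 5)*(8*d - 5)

64*d^2 - 25

Product of conjugates: (P+Q)(P-Q) = P^2 - Q^2.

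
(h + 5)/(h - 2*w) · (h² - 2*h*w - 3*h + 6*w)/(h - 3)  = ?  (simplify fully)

h + 5

Factor: h² - 2*h*w - 3*h + 6*w = (h - 3)·(h - 2*w)
Cancel the common factors (h - 3), (h - 2*w).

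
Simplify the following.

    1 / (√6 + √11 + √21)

(-3*√154 - 2*√21 + 8*√11 + 13*√6)/124

Group as (√11 + √21) + √6; multiply by (√11 + √21) - √6, then rationalise the remaining surd.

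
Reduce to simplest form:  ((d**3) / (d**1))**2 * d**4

d**8

Inside the bracket: d**2
Raise to the power 2: d**4
Multiply by d**4: add exponents.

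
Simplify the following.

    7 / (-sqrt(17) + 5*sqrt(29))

Multiply numerator and denominator by sqrt(17) + 5*sqrt(29).
Denominator becomes 708; numerator becomes 7*sqrt(17) + 35*sqrt(29).

(7*sqrt(17) + 35*sqrt(29))/708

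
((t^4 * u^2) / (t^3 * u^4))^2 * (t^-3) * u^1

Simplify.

1/(t*u^3)

Inside the bracket: t^1 * (u^-2)
Raise to the power 2: t^2 * (u^-4)
Multiply by (t^-3) * u^1: add exponents.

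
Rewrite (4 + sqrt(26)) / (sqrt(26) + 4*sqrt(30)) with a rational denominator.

Multiply numerator and denominator by -4*sqrt(30) + sqrt(26).
Denominator becomes -454; numerator becomes -8*sqrt(195) - 16*sqrt(30) + 4*sqrt(26) + 26.

(-13 - 2*sqrt(26) + 8*sqrt(30) + 4*sqrt(195))/227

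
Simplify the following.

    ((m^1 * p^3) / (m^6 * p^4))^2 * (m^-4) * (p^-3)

Inside the bracket: (m^-5) * (p^-1)
Raise to the power 2: (m^-10) * (p^-2)
Multiply by (m^-4) * (p^-3): add exponents.

1/(m^14*p^5)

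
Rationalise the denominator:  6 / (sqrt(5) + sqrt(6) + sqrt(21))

Group as (sqrt(5) + sqrt(21)) + sqrt(6); multiply by (sqrt(5) + sqrt(21)) - sqrt(6), then rationalise the remaining surd.

(-9*sqrt(70) - 15*sqrt(21) + 30*sqrt(6) + 33*sqrt(5))/5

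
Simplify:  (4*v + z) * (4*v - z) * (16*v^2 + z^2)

Pair the conjugate factors: ((4*v)+z)((4*v)-z) = 16*v^2 - z^2, then repeat with the next factor.

256*v^4 - z^4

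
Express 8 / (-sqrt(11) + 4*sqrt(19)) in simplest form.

(8*sqrt(11) + 32*sqrt(19))/293

Multiply numerator and denominator by sqrt(11) + 4*sqrt(19).
Denominator becomes 293; numerator becomes 8*sqrt(11) + 32*sqrt(19).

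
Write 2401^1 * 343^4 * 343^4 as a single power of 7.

7^28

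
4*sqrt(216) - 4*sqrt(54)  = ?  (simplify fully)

12*sqrt(6)

4*sqrt(216) = 24*sqrt(6); 4*sqrt(54) = 12*sqrt(6)
Combine: (24 - 12)·sqrt(6) = 12*sqrt(6)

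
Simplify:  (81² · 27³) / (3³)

81² = 3^8; 27³ = 3^9; 3³ = 3^3
Combine exponents: 3^14

3^14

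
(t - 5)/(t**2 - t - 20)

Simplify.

1/(t + 4)

Factor: t**2 - t - 20 = (t - 5)*(t + 4)
Cancel the common factor (t - 5).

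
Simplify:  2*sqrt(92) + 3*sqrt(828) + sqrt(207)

2*sqrt(92) = 4*sqrt(23); 3*sqrt(828) = 18*sqrt(23); sqrt(207) = 3*sqrt(23)
Combine: (4 + 18 + 3)·sqrt(23) = 25*sqrt(23)

25*sqrt(23)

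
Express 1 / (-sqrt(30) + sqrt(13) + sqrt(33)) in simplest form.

Group as (sqrt(13) + sqrt(33)) - sqrt(30); multiply by (sqrt(13) + sqrt(33)) + sqrt(30), then rationalise the remaining surd.

(-8*sqrt(30) + 5*sqrt(33) + 25*sqrt(13) + 3*sqrt(1430))/730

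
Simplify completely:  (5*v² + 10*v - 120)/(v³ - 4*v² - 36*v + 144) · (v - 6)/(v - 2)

5/(v - 2)

Factor: 5*v² + 10*v - 120 = 5·(v - 4)·(v + 6);  v³ - 4*v² - 36*v + 144 = (v + 6)·(v - 6)·(v - 4)
Cancel the common factors (v - 4), (v + 6), (v - 6).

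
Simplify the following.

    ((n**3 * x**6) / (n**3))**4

x**24

Inside the bracket: x**6
Raise to the power 4: x**24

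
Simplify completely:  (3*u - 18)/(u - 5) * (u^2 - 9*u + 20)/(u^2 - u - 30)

(3*u - 12)/(u + 5)

Factor: 3*u - 18 = 3*(u - 6);  u^2 - 9*u + 20 = (u - 4)*(u - 5);  u^2 - u - 30 = (u - 6)*(u + 5)
Cancel the common factors (u - 5), (u - 6).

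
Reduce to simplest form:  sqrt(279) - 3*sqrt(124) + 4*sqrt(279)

9*sqrt(31)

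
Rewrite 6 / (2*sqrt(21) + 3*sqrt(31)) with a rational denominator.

Multiply numerator and denominator by -3*sqrt(31) + 2*sqrt(21).
Denominator becomes -195; numerator becomes -18*sqrt(31) + 12*sqrt(21).

(-4*sqrt(21) + 6*sqrt(31))/65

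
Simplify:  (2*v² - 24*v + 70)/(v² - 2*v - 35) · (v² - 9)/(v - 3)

(2*v² - 4*v - 30)/(v + 5)

Factor: 2*v² - 24*v + 70 = 2·(v - 5)·(v - 7);  v² - 2*v - 35 = (v + 5)·(v - 7);  v² - 9 = (v - 3)·(v + 3)
Cancel the common factors (v - 7), (v - 3).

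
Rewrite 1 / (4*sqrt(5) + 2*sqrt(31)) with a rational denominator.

Multiply numerator and denominator by -4*sqrt(5) + 2*sqrt(31).
Denominator becomes 44; numerator becomes -4*sqrt(5) + 2*sqrt(31).

(-2*sqrt(5) + sqrt(31))/22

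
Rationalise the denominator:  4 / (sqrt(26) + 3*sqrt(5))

(-4*sqrt(26) + 12*sqrt(5))/19

Multiply numerator and denominator by -3*sqrt(5) + sqrt(26).
Denominator becomes -19; numerator becomes -12*sqrt(5) + 4*sqrt(26).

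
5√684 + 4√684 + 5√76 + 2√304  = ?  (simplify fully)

72*√19

5√684 = 30*√19; 4√684 = 24*√19; 5√76 = 10*√19; 2√304 = 8*√19
Combine: (30 + 24 + 10 + 8)·√19 = 72*√19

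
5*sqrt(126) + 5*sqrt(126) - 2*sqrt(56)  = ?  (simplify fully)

5*sqrt(126) = 15*sqrt(14); 5*sqrt(126) = 15*sqrt(14); 2*sqrt(56) = 4*sqrt(14)
Combine: (15 + 15 - 4)·sqrt(14) = 26*sqrt(14)

26*sqrt(14)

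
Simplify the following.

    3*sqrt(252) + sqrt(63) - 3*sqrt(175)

3*sqrt(252) = 18*sqrt(7); sqrt(63) = 3*sqrt(7); 3*sqrt(175) = 15*sqrt(7)
Combine: (18 + 3 - 15)·sqrt(7) = 6*sqrt(7)

6*sqrt(7)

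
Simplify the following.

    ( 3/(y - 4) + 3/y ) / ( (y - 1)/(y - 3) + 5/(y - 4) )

(6*y**2 - 30*y + 36)/(y**3 - 11*y)

Numerator: 3/(y - 4) + 3/y = (6*y - 12)/(y**2 - 4*y)
Denominator: (y - 1)/(y - 3) + 5/(y - 4) = (y**2 - 11)/(y**2 - 7*y + 12)
Divide: ((6*y - 12)/(y**2 - 4*y)) · ((y**2 - 7*y + 12)/(y**2 - 11)) = (6*y**2 - 30*y + 36)/(y**3 - 11*y)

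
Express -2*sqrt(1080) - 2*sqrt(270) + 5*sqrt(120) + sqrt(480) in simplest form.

-4*sqrt(30)

2*sqrt(1080) = 12*sqrt(30); 2*sqrt(270) = 6*sqrt(30); 5*sqrt(120) = 10*sqrt(30); sqrt(480) = 4*sqrt(30)
Combine: (-12 - 6 + 10 + 4)·sqrt(30) = -4*sqrt(30)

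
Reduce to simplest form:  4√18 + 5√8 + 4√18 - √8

4√18 = 12*√2; 5√8 = 10*√2; 4√18 = 12*√2; √8 = 2*√2
Combine: (12 + 10 + 12 - 2)·√2 = 32*√2

32*√2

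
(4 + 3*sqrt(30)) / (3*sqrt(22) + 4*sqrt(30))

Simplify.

(-9*sqrt(165) - 6*sqrt(22) + 8*sqrt(30) + 180)/141

Multiply numerator and denominator by -3*sqrt(22) + 4*sqrt(30).
Denominator becomes 282; numerator becomes -18*sqrt(165) - 12*sqrt(22) + 16*sqrt(30) + 360.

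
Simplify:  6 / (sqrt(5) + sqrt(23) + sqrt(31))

Group as (sqrt(23) + sqrt(31)) + sqrt(5); multiply by (sqrt(23) + sqrt(31)) - sqrt(5), then rationalise the remaining surd.

(-12*sqrt(3565) - 18*sqrt(31) + 78*sqrt(23) + 294*sqrt(5))/451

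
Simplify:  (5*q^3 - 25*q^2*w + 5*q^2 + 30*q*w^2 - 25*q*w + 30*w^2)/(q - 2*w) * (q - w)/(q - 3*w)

5*q^2 - 5*q*w + 5*q - 5*w

Factor: 5*q^3 - 25*q^2*w + 5*q^2 + 30*q*w^2 - 25*q*w + 30*w^2 = 5*(q + 1)*(q - 2*w)*(q - 3*w)
Cancel the common factors (q - 3*w), (q - 2*w).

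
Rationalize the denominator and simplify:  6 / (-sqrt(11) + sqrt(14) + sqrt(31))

Group as (sqrt(14) + sqrt(31)) - sqrt(11); multiply by (sqrt(14) + sqrt(31)) + sqrt(11), then rationalise the remaining surd.

(-51*sqrt(11) - 9*sqrt(31) + 42*sqrt(14) + 3*sqrt(4774))/145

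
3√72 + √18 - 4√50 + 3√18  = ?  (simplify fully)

10*√2

3√72 = 18*√2; √18 = 3*√2; 4√50 = 20*√2; 3√18 = 9*√2
Combine: (18 + 3 - 20 + 9)·√2 = 10*√2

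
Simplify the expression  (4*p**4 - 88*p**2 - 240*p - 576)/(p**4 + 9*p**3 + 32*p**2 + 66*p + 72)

(4*p - 24)/(p + 3)

Factor: 4*p**4 - 88*p**2 - 240*p - 576 = 4*(p + 4)*(p - 6)*(p**2 + 2*p + 6);  p**4 + 9*p**3 + 32*p**2 + 66*p + 72 = (p**2 + 2*p + 6)*(p + 4)*(p + 3)
Cancel the common factors (p**2 + 2*p + 6), (p + 4).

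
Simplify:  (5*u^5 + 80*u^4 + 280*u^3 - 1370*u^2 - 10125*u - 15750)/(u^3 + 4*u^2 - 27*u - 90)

Factor: 5*u^5 + 80*u^4 + 280*u^3 - 1370*u^2 - 10125*u - 15750 = 5*(u + 6)*(u - 5)*(u + 5)*(u + 7)*(u + 3);  u^3 + 4*u^2 - 27*u - 90 = (u + 6)*(u - 5)*(u + 3)
Cancel the common factors (u - 5), (u + 6), (u + 3).

5*u^2 + 60*u + 175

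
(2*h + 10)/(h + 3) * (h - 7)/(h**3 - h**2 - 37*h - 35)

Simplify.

Factor: 2*h + 10 = 2*(h + 5);  h**3 - h**2 - 37*h - 35 = (h - 7)*(h + 1)*(h + 5)
Cancel the common factors (h + 5), (h - 7).

2/(h**2 + 4*h + 3)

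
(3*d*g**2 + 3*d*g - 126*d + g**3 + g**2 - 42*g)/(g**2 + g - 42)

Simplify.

3*d + g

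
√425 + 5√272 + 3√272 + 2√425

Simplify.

47*√17

√425 = 5*√17; 5√272 = 20*√17; 3√272 = 12*√17; 2√425 = 10*√17
Combine: (5 + 20 + 12 + 10)·√17 = 47*√17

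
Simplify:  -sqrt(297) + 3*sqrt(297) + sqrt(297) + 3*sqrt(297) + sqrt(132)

sqrt(297) = 3*sqrt(33); 3*sqrt(297) = 9*sqrt(33); sqrt(297) = 3*sqrt(33); 3*sqrt(297) = 9*sqrt(33); sqrt(132) = 2*sqrt(33)
Combine: (-3 + 9 + 3 + 9 + 2)·sqrt(33) = 20*sqrt(33)

20*sqrt(33)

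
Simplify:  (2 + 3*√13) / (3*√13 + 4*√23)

(-117 - 6*√13 + 8*√23 + 12*√299)/251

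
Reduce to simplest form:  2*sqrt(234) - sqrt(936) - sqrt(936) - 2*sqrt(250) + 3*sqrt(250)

2*sqrt(234) = 6*sqrt(26); sqrt(936) = 6*sqrt(26); sqrt(936) = 6*sqrt(26); 2*sqrt(250) = 10*sqrt(10); 3*sqrt(250) = 15*sqrt(10)

-6*sqrt(26) + 5*sqrt(10)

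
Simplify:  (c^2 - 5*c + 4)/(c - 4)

c - 1

Factor: c^2 - 5*c + 4 = (c - 1)*(c - 4)
Cancel the common factor (c - 4).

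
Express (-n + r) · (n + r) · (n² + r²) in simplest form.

-n⁴ + r⁴

Telescope via difference of squares: (r+n)(r-n) = -n² + r², then repeat with the next factor.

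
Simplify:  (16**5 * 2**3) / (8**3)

2**14

16**5 = 2**20; 2**3 = 2**3; 8**3 = 2**9
Combine exponents: 2**14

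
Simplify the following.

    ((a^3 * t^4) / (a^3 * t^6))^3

t^(-6)

Inside the bracket: (t^-2)
Raise to the power 3: (t^-6)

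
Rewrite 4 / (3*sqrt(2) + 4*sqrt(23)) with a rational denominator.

(-6*sqrt(2) + 8*sqrt(23))/175

Multiply numerator and denominator by -3*sqrt(2) + 4*sqrt(23).
Denominator becomes 350; numerator becomes -12*sqrt(2) + 16*sqrt(23).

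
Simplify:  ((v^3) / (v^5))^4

Inside the bracket: (v^-2)
Raise to the power 4: (v^-8)

v^(-8)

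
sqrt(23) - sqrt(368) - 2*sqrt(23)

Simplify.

sqrt(23) = sqrt(23); sqrt(368) = 4*sqrt(23); 2*sqrt(23) = 2*sqrt(23)
Combine: (1 - 4 - 2)·sqrt(23) = -5*sqrt(23)

-5*sqrt(23)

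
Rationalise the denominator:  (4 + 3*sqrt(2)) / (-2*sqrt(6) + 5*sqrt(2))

Multiply numerator and denominator by 2*sqrt(6) + 5*sqrt(2).
Denominator becomes 26; numerator becomes 8*sqrt(6) + 12*sqrt(3) + 20*sqrt(2) + 30.

(4*sqrt(6) + 6*sqrt(3) + 10*sqrt(2) + 15)/13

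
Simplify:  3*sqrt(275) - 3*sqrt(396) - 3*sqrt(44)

-9*sqrt(11)

3*sqrt(275) = 15*sqrt(11); 3*sqrt(396) = 18*sqrt(11); 3*sqrt(44) = 6*sqrt(11)
Combine: (15 - 18 - 6)·sqrt(11) = -9*sqrt(11)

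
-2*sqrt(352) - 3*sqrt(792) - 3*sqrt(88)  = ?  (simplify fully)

2*sqrt(352) = 8*sqrt(22); 3*sqrt(792) = 18*sqrt(22); 3*sqrt(88) = 6*sqrt(22)
Combine: (-8 - 18 - 6)·sqrt(22) = -32*sqrt(22)

-32*sqrt(22)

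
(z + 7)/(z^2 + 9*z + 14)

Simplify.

1/(z + 2)

Factor: z^2 + 9*z + 14 = (z + 2)*(z + 7)
Cancel the common factor (z + 7).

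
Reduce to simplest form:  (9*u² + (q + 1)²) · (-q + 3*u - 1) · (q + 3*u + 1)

((3*u)+(q + 1))((3*u)-(q + 1)) = -q² - 2*q + 9*u² - 1; continue pairing.

-q⁴ - 4*q³ - 6*q² - 4*q + 81*u⁴ - 1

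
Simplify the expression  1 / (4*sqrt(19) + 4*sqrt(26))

Multiply numerator and denominator by -4*sqrt(19) + 4*sqrt(26).
Denominator becomes 112; numerator becomes -4*sqrt(19) + 4*sqrt(26).

(-sqrt(19) + sqrt(26))/28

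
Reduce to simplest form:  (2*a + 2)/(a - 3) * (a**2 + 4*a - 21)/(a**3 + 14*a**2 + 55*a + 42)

Factor: 2*a + 2 = 2*(a + 1);  a**2 + 4*a - 21 = (a + 7)*(a - 3);  a**3 + 14*a**2 + 55*a + 42 = (a + 6)*(a + 1)*(a + 7)
Cancel the common factors (a - 3), (a + 7), (a + 1).

2/(a + 6)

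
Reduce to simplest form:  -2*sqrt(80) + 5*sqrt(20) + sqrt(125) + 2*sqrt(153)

7*sqrt(5) + 6*sqrt(17)

2*sqrt(80) = 8*sqrt(5); 5*sqrt(20) = 10*sqrt(5); sqrt(125) = 5*sqrt(5); 2*sqrt(153) = 6*sqrt(17)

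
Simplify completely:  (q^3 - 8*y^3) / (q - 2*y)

Factor as (a-b)(a^2+ab+b^2) with a=q, b=(2*y).

q^2 + 2*q*y + 4*y^2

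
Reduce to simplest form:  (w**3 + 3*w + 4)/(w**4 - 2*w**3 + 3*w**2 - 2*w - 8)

Factor: w**3 + 3*w + 4 = (w**2 - w + 4)*(w + 1);  w**4 - 2*w**3 + 3*w**2 - 2*w - 8 = (w**2 - w + 4)*(w + 1)*(w - 2)
Cancel the common factors (w**2 - w + 4), (w + 1).

1/(w - 2)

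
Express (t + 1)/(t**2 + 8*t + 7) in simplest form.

1/(t + 7)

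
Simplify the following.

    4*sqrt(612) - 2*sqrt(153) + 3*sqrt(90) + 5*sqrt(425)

9*sqrt(10) + 43*sqrt(17)

4*sqrt(612) = 24*sqrt(17); 2*sqrt(153) = 6*sqrt(17); 3*sqrt(90) = 9*sqrt(10); 5*sqrt(425) = 25*sqrt(17)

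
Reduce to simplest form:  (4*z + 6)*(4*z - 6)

16*z**2 - 36

Product of conjugates: (P+Q)(P-Q) = P**2 - Q**2.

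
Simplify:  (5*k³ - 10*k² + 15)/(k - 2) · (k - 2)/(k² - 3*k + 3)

Factor: 5*k³ - 10*k² + 15 = 5·(k² - 3*k + 3)·(k + 1)
Cancel the common factors (k² - 3*k + 3), (k - 2).

5*k + 5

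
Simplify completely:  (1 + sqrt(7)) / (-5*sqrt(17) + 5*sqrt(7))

(-sqrt(119) - 7 - sqrt(17) - sqrt(7))/50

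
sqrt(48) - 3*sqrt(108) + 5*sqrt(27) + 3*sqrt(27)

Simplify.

10*sqrt(3)

sqrt(48) = 4*sqrt(3); 3*sqrt(108) = 18*sqrt(3); 5*sqrt(27) = 15*sqrt(3); 3*sqrt(27) = 9*sqrt(3)
Combine: (4 - 18 + 15 + 9)·sqrt(3) = 10*sqrt(3)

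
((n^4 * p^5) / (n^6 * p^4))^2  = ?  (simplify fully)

Inside the bracket: (n^-2) * p^1
Raise to the power 2: (n^-4) * p^2

p^2/n^4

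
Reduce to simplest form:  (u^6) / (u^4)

u^2

Quotient: u^2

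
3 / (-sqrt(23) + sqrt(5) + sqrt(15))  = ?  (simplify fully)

Group as (sqrt(5) + sqrt(15)) - sqrt(23); multiply by (sqrt(5) + sqrt(15)) + sqrt(23), then rationalise the remaining surd.

(3*sqrt(23) + 13*sqrt(15) + 33*sqrt(5) + 10*sqrt(69))/97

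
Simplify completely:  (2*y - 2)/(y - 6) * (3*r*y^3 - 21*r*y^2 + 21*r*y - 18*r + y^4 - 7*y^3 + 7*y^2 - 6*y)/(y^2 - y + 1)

Factor: 2*y - 2 = 2*(y - 1);  3*r*y^3 - 21*r*y^2 + 21*r*y - 18*r + y^4 - 7*y^3 + 7*y^2 - 6*y = (y - 6)*(3*r + y)*(y^2 - y + 1)
Cancel the common factors (y^2 - y + 1), (y - 6).

6*r*y - 6*r + 2*y^2 - 2*y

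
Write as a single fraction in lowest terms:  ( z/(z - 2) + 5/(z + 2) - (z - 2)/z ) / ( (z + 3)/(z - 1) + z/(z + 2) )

(9*z^3 - 15*z^2 - 2*z + 8)/(2*z^4 - 2*z^2 - 12*z)

Numerator: z/(z - 2) + 5/(z + 2) - (z - 2)/z = (9*z^2 - 6*z - 8)/(z^3 - 4*z)
Denominator: (z + 3)/(z - 1) + z/(z + 2) = (2*z^2 + 4*z + 6)/(z^2 + z - 2)
Divide: ((9*z^2 - 6*z - 8)/(z^3 - 4*z)) · ((z^2 + z - 2)/(2*z^2 + 4*z + 6)) = (9*z^3 - 15*z^2 - 2*z + 8)/(2*z^4 - 2*z^2 - 12*z)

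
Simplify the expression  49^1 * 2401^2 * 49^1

7^12

49^1 = 7^2; 2401^2 = 7^8; 49^1 = 7^2
Combine exponents: 7^12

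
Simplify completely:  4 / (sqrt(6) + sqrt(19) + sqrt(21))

Group as (sqrt(6) + sqrt(19)) + sqrt(21); multiply by (sqrt(6) + sqrt(19)) - sqrt(21), then rationalise the remaining surd.

(-3*sqrt(266) + 2*sqrt(21) + 4*sqrt(19) + 17*sqrt(6))/55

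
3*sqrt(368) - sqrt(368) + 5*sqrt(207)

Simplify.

23*sqrt(23)

3*sqrt(368) = 12*sqrt(23); sqrt(368) = 4*sqrt(23); 5*sqrt(207) = 15*sqrt(23)
Combine: (12 - 4 + 15)·sqrt(23) = 23*sqrt(23)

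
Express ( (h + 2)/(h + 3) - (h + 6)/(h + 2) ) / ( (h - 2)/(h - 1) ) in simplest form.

Numerator: (h + 2)/(h + 3) - (h + 6)/(h + 2) = (-5*h - 14)/(h^2 + 5*h + 6)
Denominator: (h - 2)/(h - 1) = (h - 2)/(h - 1)
Divide: ((-5*h - 14)/(h^2 + 5*h + 6)) · ((h - 1)/(h - 2)) = (-5*h^2 - 9*h + 14)/(h^3 + 3*h^2 - 4*h - 12)

(-5*h^2 - 9*h + 14)/(h^3 + 3*h^2 - 4*h - 12)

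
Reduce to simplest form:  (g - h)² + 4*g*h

Expanding gives g² + 2*g*h + h², a perfect square.

(g + h)²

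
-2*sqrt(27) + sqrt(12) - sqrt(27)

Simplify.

-7*sqrt(3)

2*sqrt(27) = 6*sqrt(3); sqrt(12) = 2*sqrt(3); sqrt(27) = 3*sqrt(3)
Combine: (-6 + 2 - 3)·sqrt(3) = -7*sqrt(3)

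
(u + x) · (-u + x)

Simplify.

-u² + x²

Telescope via difference of squares: (x+u)(x-u) = -u² + x².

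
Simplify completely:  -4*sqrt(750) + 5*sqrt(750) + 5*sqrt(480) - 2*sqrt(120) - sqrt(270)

18*sqrt(30)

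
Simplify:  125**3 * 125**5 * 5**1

125**3 = 5**9; 125**5 = 5**15; 5**1 = 5**1
Combine exponents: 5**25

5**25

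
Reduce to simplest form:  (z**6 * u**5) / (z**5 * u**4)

u*z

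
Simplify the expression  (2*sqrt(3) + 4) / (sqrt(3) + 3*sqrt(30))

(-4*sqrt(3) - 6 + 18*sqrt(10) + 12*sqrt(30))/267

Multiply numerator and denominator by -3*sqrt(30) + sqrt(3).
Denominator becomes -267; numerator becomes -12*sqrt(30) - 18*sqrt(10) + 6 + 4*sqrt(3).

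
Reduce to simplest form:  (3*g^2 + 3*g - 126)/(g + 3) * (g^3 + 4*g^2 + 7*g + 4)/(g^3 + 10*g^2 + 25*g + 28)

(3*g^2 - 15*g - 18)/(g + 3)

Factor: 3*g^2 + 3*g - 126 = 3*(g + 7)*(g - 6);  g^3 + 4*g^2 + 7*g + 4 = (g + 1)*(g^2 + 3*g + 4);  g^3 + 10*g^2 + 25*g + 28 = (g^2 + 3*g + 4)*(g + 7)
Cancel the common factors (g^2 + 3*g + 4), (g + 7).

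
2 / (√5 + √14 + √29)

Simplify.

Group as (√14 + √29) + √5; multiply by (√14 + √29) - √5, then rationalise the remaining surd.

(-√2030 - 5*√29 + 10*√14 + 19*√5)/45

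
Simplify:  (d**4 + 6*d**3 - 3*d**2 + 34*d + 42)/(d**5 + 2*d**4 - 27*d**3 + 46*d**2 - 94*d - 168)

1/(d - 4)

Factor: d**4 + 6*d**3 - 3*d**2 + 34*d + 42 = (d + 1)*(d**2 - 2*d + 6)*(d + 7);  d**5 + 2*d**4 - 27*d**3 + 46*d**2 - 94*d - 168 = (d + 1)*(d**2 - 2*d + 6)*(d - 4)*(d + 7)
Cancel the common factors (d**2 - 2*d + 6), (d + 1), (d + 7).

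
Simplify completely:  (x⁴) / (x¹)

Quotient: x³

x³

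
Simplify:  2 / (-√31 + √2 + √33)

(-2*√31 + 31*√2 + √2046)/62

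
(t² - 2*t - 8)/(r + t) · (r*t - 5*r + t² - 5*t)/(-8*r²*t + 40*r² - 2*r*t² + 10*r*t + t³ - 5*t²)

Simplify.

(-t² + 2*t + 8)/(8*r² + 2*r*t - t²)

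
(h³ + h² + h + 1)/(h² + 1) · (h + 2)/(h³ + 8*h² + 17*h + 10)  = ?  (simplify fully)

Factor: h³ + h² + h + 1 = (h + 1)·(h² + 1);  h³ + 8*h² + 17*h + 10 = (h + 2)·(h + 1)·(h + 5)
Cancel the common factors (h² + 1), (h + 1), (h + 2).

1/(h + 5)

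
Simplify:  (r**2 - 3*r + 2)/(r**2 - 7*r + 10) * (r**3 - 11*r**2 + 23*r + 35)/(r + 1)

Factor: r**2 - 3*r + 2 = (r - 1)*(r - 2);  r**2 - 7*r + 10 = (r - 2)*(r - 5);  r**3 - 11*r**2 + 23*r + 35 = (r - 7)*(r + 1)*(r - 5)
Cancel the common factors (r + 1), (r - 5), (r - 2).

r**2 - 8*r + 7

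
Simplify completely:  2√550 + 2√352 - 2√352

10*√22

2√550 = 10*√22; 2√352 = 8*√22; 2√352 = 8*√22
Combine: (10 + 8 - 8)·√22 = 10*√22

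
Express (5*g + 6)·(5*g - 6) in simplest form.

Product of conjugates: (P+Q)(P-Q) = P^2 - Q^2.

25*g² - 36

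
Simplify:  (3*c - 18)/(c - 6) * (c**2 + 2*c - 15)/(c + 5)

Factor: 3*c - 18 = 3*(c - 6);  c**2 + 2*c - 15 = (c - 3)*(c + 5)
Cancel the common factors (c + 5), (c - 6).

3*c - 9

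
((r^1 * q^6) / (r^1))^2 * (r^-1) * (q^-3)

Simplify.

Inside the bracket: q^6
Raise to the power 2: q^12
Multiply by (r^-1) * (q^-3): add exponents.

q^9/r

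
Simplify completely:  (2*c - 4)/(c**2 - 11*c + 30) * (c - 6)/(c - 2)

2/(c - 5)

Factor: 2*c - 4 = 2*(c - 2);  c**2 - 11*c + 30 = (c - 6)*(c - 5)
Cancel the common factors (c - 2), (c - 6).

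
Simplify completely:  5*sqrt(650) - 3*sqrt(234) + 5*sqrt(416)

5*sqrt(650) = 25*sqrt(26); 3*sqrt(234) = 9*sqrt(26); 5*sqrt(416) = 20*sqrt(26)
Combine: (25 - 9 + 20)·sqrt(26) = 36*sqrt(26)

36*sqrt(26)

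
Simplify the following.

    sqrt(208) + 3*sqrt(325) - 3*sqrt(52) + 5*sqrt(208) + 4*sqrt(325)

53*sqrt(13)

sqrt(208) = 4*sqrt(13); 3*sqrt(325) = 15*sqrt(13); 3*sqrt(52) = 6*sqrt(13); 5*sqrt(208) = 20*sqrt(13); 4*sqrt(325) = 20*sqrt(13)
Combine: (4 + 15 - 6 + 20 + 20)·sqrt(13) = 53*sqrt(13)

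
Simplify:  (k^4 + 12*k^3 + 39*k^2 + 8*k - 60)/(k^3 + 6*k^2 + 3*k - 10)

Factor: k^4 + 12*k^3 + 39*k^2 + 8*k - 60 = (k + 6)*(k + 5)*(k + 2)*(k - 1);  k^3 + 6*k^2 + 3*k - 10 = (k + 2)*(k + 5)*(k - 1)
Cancel the common factors (k + 2), (k + 5), (k - 1).

k + 6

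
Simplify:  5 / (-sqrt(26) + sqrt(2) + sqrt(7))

Group as (sqrt(2) + sqrt(7)) - sqrt(26); multiply by (sqrt(2) + sqrt(7)) + sqrt(26), then rationalise the remaining surd.

(-85*sqrt(26) - 105*sqrt(7) - 155*sqrt(2) - 20*sqrt(91))/233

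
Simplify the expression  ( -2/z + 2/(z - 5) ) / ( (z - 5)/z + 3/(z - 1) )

Numerator: -2/z + 2/(z - 5) = 10/(z² - 5*z)
Denominator: (z - 5)/z + 3/(z - 1) = (z² - 3*z + 5)/(z² - z)
Divide: (10/(z² - 5*z)) · ((z² - z)/(z² - 3*z + 5)) = (10*z - 10)/(z³ - 8*z² + 20*z - 25)

(10*z - 10)/(z³ - 8*z² + 20*z - 25)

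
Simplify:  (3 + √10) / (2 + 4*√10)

Multiply numerator and denominator by -4*√10 + 2.
Denominator becomes -156; numerator becomes -34 - 10*√10.

(5*√10 + 17)/78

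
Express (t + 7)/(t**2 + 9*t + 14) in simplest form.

Factor: t**2 + 9*t + 14 = (t + 2)*(t + 7)
Cancel the common factor (t + 7).

1/(t + 2)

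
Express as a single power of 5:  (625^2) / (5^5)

5^3

625^2 = 5^8; 5^5 = 5^5
Combine exponents: 5^3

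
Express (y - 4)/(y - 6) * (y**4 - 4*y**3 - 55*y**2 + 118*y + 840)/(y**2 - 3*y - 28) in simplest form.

y**2 + y - 20

Factor: y**4 - 4*y**3 - 55*y**2 + 118*y + 840 = (y + 5)*(y - 6)*(y + 4)*(y - 7);  y**2 - 3*y - 28 = (y + 4)*(y - 7)
Cancel the common factors (y - 7), (y + 4), (y - 6).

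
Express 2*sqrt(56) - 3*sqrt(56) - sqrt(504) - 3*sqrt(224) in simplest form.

-20*sqrt(14)

2*sqrt(56) = 4*sqrt(14); 3*sqrt(56) = 6*sqrt(14); sqrt(504) = 6*sqrt(14); 3*sqrt(224) = 12*sqrt(14)
Combine: (4 - 6 - 6 - 12)·sqrt(14) = -20*sqrt(14)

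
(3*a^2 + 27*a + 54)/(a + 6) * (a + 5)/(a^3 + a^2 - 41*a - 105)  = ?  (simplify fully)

Factor: 3*a^2 + 27*a + 54 = 3*(a + 6)*(a + 3);  a^3 + a^2 - 41*a - 105 = (a + 3)*(a - 7)*(a + 5)
Cancel the common factors (a + 6), (a + 3), (a + 5).

3/(a - 7)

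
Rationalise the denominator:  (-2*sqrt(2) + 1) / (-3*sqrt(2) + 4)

Multiply numerator and denominator by 4 + 3*sqrt(2).
Denominator becomes -2; numerator becomes -8 - 5*sqrt(2).

(5*sqrt(2) + 8)/2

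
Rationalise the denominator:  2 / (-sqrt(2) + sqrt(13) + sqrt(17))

Group as (sqrt(13) + sqrt(17)) - sqrt(2); multiply by (sqrt(13) + sqrt(17)) + sqrt(2), then rationalise the remaining surd.

(-14*sqrt(2) - sqrt(17) + 3*sqrt(13) + sqrt(442))/25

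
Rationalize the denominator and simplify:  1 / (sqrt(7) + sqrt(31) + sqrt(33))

(-2*sqrt(7161) + 5*sqrt(33) + 9*sqrt(31) + 57*sqrt(7))/843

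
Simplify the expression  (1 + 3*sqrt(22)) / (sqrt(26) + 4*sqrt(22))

(-6*sqrt(143) - sqrt(26) + 4*sqrt(22) + 264)/326

Multiply numerator and denominator by -sqrt(26) + 4*sqrt(22).
Denominator becomes 326; numerator becomes -6*sqrt(143) - sqrt(26) + 4*sqrt(22) + 264.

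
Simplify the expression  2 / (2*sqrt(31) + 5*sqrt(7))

(-4*sqrt(31) + 10*sqrt(7))/51

Multiply numerator and denominator by -2*sqrt(31) + 5*sqrt(7).
Denominator becomes 51; numerator becomes -4*sqrt(31) + 10*sqrt(7).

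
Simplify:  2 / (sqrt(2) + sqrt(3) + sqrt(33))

(-16*sqrt(3) - 17*sqrt(2) + 3*sqrt(22) + 14*sqrt(33))/190

Group as (sqrt(2) + sqrt(33)) + sqrt(3); multiply by (sqrt(2) + sqrt(33)) - sqrt(3), then rationalise the remaining surd.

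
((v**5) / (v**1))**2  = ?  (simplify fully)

v**8

Inside the bracket: v**4
Raise to the power 2: v**8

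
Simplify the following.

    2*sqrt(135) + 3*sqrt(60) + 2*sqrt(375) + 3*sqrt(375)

2*sqrt(135) = 6*sqrt(15); 3*sqrt(60) = 6*sqrt(15); 2*sqrt(375) = 10*sqrt(15); 3*sqrt(375) = 15*sqrt(15)
Combine: (6 + 6 + 10 + 15)·sqrt(15) = 37*sqrt(15)

37*sqrt(15)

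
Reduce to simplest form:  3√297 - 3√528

-3*√33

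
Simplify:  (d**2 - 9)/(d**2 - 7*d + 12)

Factor: d**2 - 9 = (d - 3)*(d + 3);  d**2 - 7*d + 12 = (d - 3)*(d - 4)
Cancel the common factor (d - 3).

(d + 3)/(d - 4)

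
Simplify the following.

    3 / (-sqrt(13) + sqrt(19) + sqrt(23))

Group as (sqrt(19) + sqrt(23)) - sqrt(13); multiply by (sqrt(19) + sqrt(23)) + sqrt(13), then rationalise the remaining surd.

(-87*sqrt(13) + 27*sqrt(23) + 51*sqrt(19) + 6*sqrt(5681))/907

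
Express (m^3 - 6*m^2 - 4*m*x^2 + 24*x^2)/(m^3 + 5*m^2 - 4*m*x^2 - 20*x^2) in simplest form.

Factor: m^3 - 6*m^2 - 4*m*x^2 + 24*x^2 = (m + 2*x)*(m - 2*x)*(m - 6);  m^3 + 5*m^2 - 4*m*x^2 - 20*x^2 = (m + 2*x)*(m + 5)*(m - 2*x)
Cancel the common factors (m - 2*x), (m + 2*x).

(m - 6)/(m + 5)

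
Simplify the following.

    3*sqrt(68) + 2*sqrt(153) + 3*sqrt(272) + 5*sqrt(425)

49*sqrt(17)

3*sqrt(68) = 6*sqrt(17); 2*sqrt(153) = 6*sqrt(17); 3*sqrt(272) = 12*sqrt(17); 5*sqrt(425) = 25*sqrt(17)
Combine: (6 + 6 + 12 + 25)·sqrt(17) = 49*sqrt(17)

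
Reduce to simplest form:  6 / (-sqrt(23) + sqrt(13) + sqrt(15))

(-30*sqrt(23) + 126*sqrt(15) + 150*sqrt(13) + 12*sqrt(4485))/755

Group as (sqrt(13) + sqrt(15)) - sqrt(23); multiply by (sqrt(13) + sqrt(15)) + sqrt(23), then rationalise the remaining surd.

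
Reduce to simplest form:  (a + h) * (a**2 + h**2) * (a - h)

Pair the conjugate factors: (a+h)(a-h) = a**2 - h**2, then repeat with the next factor.

a**4 - h**4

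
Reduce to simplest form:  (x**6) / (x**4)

x**2

Quotient: x**2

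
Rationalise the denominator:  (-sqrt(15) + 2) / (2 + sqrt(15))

Multiply numerator and denominator by -sqrt(15) + 2.
Denominator becomes -11; numerator becomes -4*sqrt(15) + 19.

-(-sqrt(15) + 2)**2/11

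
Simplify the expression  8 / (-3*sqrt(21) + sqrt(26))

Multiply numerator and denominator by sqrt(26) + 3*sqrt(21).
Denominator becomes -163; numerator becomes 8*sqrt(26) + 24*sqrt(21).

(-24*sqrt(21) - 8*sqrt(26))/163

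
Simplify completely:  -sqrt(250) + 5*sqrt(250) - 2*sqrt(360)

sqrt(250) = 5*sqrt(10); 5*sqrt(250) = 25*sqrt(10); 2*sqrt(360) = 12*sqrt(10)
Combine: (-5 + 25 - 12)·sqrt(10) = 8*sqrt(10)

8*sqrt(10)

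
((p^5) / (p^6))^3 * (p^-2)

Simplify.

p^(-5)

Inside the bracket: (p^-1)
Raise to the power 3: (p^-3)
Multiply by (p^-2): add exponents.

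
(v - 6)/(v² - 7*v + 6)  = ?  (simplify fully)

1/(v - 1)

Factor: v² - 7*v + 6 = (v - 1)·(v - 6)
Cancel the common factor (v - 6).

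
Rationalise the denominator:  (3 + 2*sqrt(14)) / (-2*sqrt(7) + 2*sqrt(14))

(3*sqrt(7) + 3*sqrt(14) + 14*sqrt(2) + 28)/14

Multiply numerator and denominator by 2*sqrt(7) + 2*sqrt(14).
Denominator becomes 28; numerator becomes 6*sqrt(7) + 6*sqrt(14) + 28*sqrt(2) + 56.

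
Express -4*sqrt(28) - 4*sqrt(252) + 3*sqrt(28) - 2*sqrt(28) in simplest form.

4*sqrt(28) = 8*sqrt(7); 4*sqrt(252) = 24*sqrt(7); 3*sqrt(28) = 6*sqrt(7); 2*sqrt(28) = 4*sqrt(7)
Combine: (-8 - 24 + 6 - 4)·sqrt(7) = -30*sqrt(7)

-30*sqrt(7)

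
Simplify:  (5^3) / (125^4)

5^3 = 5^3; 125^4 = 5^12
Combine exponents: 5^(-9)

5^(-9)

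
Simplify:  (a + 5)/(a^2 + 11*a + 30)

Factor: a^2 + 11*a + 30 = (a + 6)*(a + 5)
Cancel the common factor (a + 5).

1/(a + 6)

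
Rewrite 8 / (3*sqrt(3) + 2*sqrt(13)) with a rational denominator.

(-24*sqrt(3) + 16*sqrt(13))/25

Multiply numerator and denominator by -2*sqrt(13) + 3*sqrt(3).
Denominator becomes -25; numerator becomes -16*sqrt(13) + 24*sqrt(3).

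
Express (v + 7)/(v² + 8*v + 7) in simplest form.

Factor: v² + 8*v + 7 = (v + 1)·(v + 7)
Cancel the common factor (v + 7).

1/(v + 1)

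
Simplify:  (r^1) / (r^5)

r^(-4)

Quotient: (r^-4)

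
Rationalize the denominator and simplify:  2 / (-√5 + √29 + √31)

Group as (√29 + √31) - √5; multiply by (√29 + √31) + √5, then rationalise the remaining surd.

(-110*√5 + 6*√31 + 14*√29 + 4*√4495)/571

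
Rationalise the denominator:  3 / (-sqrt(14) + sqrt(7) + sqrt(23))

Group as (sqrt(7) + sqrt(23)) - sqrt(14); multiply by (sqrt(7) + sqrt(23)) + sqrt(14), then rationalise the remaining surd.

(-24*sqrt(14) - 3*sqrt(23) + 45*sqrt(7) + 21*sqrt(46))/194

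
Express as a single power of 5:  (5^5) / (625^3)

5^5 = 5^5; 625^3 = 5^12
Combine exponents: 5^(-7)

5^(-7)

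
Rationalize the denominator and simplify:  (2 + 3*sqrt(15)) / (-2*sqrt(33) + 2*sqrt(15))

(-9*sqrt(55) - 45 - 2*sqrt(33) - 2*sqrt(15))/36

Multiply numerator and denominator by 2*sqrt(15) + 2*sqrt(33).
Denominator becomes -72; numerator becomes 4*sqrt(15) + 4*sqrt(33) + 90 + 18*sqrt(55).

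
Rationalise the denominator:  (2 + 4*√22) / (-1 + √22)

Multiply numerator and denominator by -√22 - 1.
Denominator becomes -21; numerator becomes -90 - 6*√22.

(2*√22 + 30)/7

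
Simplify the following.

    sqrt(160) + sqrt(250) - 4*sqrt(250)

-11*sqrt(10)

sqrt(160) = 4*sqrt(10); sqrt(250) = 5*sqrt(10); 4*sqrt(250) = 20*sqrt(10)
Combine: (4 + 5 - 20)·sqrt(10) = -11*sqrt(10)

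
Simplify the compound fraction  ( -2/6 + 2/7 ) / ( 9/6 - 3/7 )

-2/45

Numerator: -2/6 + 2/7 = -1/21
Denominator: 9/6 - 3/7 = 15/14
Divide: (-1/21) · (14/15) = -2/45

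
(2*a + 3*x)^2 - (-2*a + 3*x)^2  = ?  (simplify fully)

Write as f((3*x),(2*a)) - f((3*x),-(2*a)) and expand.

24*a*x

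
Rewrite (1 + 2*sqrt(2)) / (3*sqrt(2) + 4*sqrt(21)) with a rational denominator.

(-12 - 3*sqrt(2) + 4*sqrt(21) + 8*sqrt(42))/318

Multiply numerator and denominator by -4*sqrt(21) + 3*sqrt(2).
Denominator becomes -318; numerator becomes -8*sqrt(42) - 4*sqrt(21) + 3*sqrt(2) + 12.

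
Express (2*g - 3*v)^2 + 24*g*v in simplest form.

(2*g + 3*v)^2

Expanding gives 4*g^2 + 12*g*v + 9*v^2, a perfect square.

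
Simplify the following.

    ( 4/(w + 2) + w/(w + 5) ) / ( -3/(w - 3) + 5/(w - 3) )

(w³ + 3*w² + 2*w - 60)/(2*w² + 14*w + 20)

Numerator: 4/(w + 2) + w/(w + 5) = (w² + 6*w + 20)/(w² + 7*w + 10)
Denominator: -3/(w - 3) + 5/(w - 3) = 2/(w - 3)
Divide: ((w² + 6*w + 20)/(w² + 7*w + 10)) · (w/2 - 3/2) = (w³ + 3*w² + 2*w - 60)/(2*w² + 14*w + 20)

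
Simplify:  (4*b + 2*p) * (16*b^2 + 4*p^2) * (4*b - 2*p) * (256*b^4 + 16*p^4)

65536*b^8 - 256*p^8

((4*b)+(2*p))((4*b)-(2*p)) = 16*b^2 - 4*p^2; continue pairing.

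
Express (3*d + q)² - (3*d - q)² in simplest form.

12*d*q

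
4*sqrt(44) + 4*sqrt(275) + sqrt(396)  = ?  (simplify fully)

34*sqrt(11)

4*sqrt(44) = 8*sqrt(11); 4*sqrt(275) = 20*sqrt(11); sqrt(396) = 6*sqrt(11)
Combine: (8 + 20 + 6)·sqrt(11) = 34*sqrt(11)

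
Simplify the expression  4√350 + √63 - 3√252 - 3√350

4√350 = 20*√14; √63 = 3*√7; 3√252 = 18*√7; 3√350 = 15*√14

-15*√7 + 5*√14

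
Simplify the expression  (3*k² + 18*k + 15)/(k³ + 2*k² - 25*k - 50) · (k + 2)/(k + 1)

3/(k - 5)

Factor: 3*k² + 18*k + 15 = 3·(k + 1)·(k + 5);  k³ + 2*k² - 25*k - 50 = (k - 5)·(k + 5)·(k + 2)
Cancel the common factors (k + 2), (k + 1), (k + 5).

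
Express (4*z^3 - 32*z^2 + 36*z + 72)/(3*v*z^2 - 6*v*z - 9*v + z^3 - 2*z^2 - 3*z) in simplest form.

Factor: 4*z^3 - 32*z^2 + 36*z + 72 = 4*(z + 1)*(z - 6)*(z - 3);  3*v*z^2 - 6*v*z - 9*v + z^3 - 2*z^2 - 3*z = (3*v + z)*(z + 1)*(z - 3)
Cancel the common factors (z + 1), (z - 3).

(4*z - 24)/(3*v + z)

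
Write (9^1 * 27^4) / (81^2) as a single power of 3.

3^6

9^1 = 3^2; 27^4 = 3^12; 81^2 = 3^8
Combine exponents: 3^6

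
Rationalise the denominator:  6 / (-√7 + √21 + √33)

(-282*√7 - 30*√33 + 114*√21 + 252*√11)/563

Group as (√21 + √33) - √7; multiply by (√21 + √33) + √7, then rationalise the remaining surd.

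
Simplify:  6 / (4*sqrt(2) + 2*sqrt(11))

-2*sqrt(2) + sqrt(11)

Multiply numerator and denominator by -4*sqrt(2) + 2*sqrt(11).
Denominator becomes 12; numerator becomes -24*sqrt(2) + 12*sqrt(11).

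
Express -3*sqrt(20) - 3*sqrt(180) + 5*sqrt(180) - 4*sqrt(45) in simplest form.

-6*sqrt(5)

3*sqrt(20) = 6*sqrt(5); 3*sqrt(180) = 18*sqrt(5); 5*sqrt(180) = 30*sqrt(5); 4*sqrt(45) = 12*sqrt(5)
Combine: (-6 - 18 + 30 - 12)·sqrt(5) = -6*sqrt(5)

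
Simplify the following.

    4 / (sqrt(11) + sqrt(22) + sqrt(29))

(-11*sqrt(58) + 2*sqrt(29) + 9*sqrt(22) + 20*sqrt(11))/119

Group as (sqrt(11) + sqrt(29)) + sqrt(22); multiply by (sqrt(11) + sqrt(29)) - sqrt(22), then rationalise the remaining surd.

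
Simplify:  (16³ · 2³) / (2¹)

2^14

16³ = 2^12; 2³ = 2^3; 2¹ = 2^1
Combine exponents: 2^14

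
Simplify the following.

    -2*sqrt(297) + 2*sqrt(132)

-2*sqrt(33)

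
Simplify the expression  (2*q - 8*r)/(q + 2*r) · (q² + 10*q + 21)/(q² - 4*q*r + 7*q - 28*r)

Factor: 2*q - 8*r = 2·(q - 4*r);  q² + 10*q + 21 = (q + 7)·(q + 3);  q² - 4*q*r + 7*q - 28*r = (q + 7)·(q - 4*r)
Cancel the common factors (q + 7), (q - 4*r).

(2*q + 6)/(q + 2*r)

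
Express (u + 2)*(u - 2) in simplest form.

u^2 - 4

Difference of squares with P = u, Q = 2.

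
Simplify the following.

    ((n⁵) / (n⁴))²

Inside the bracket: n¹
Raise to the power 2: n²

n²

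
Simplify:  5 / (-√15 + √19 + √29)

(-33*√15 + 5*√29 + 25*√19 + 2*√8265)/223

Group as (√19 + √29) - √15; multiply by (√19 + √29) + √15, then rationalise the remaining surd.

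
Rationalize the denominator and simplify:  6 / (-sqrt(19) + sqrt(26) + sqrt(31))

Group as (sqrt(26) + sqrt(31)) - sqrt(19); multiply by (sqrt(26) + sqrt(31)) + sqrt(19), then rationalise the remaining surd.

(-57*sqrt(19) + 21*sqrt(31) + 36*sqrt(26) + 3*sqrt(15314))/445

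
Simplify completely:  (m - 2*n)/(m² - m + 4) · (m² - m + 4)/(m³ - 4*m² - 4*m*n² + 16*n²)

Factor: m³ - 4*m² - 4*m*n² + 16*n² = (m - 2*n)·(m + 2*n)·(m - 4)
Cancel the common factors (m² - m + 4), (m - 2*n).

1/(m² + 2*m*n - 4*m - 8*n)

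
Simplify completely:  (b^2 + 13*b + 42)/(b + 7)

b + 6

Factor: b^2 + 13*b + 42 = (b + 6)*(b + 7)
Cancel the common factor (b + 7).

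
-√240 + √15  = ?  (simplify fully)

√240 = 4*√15; √15 = √15
Combine: (-4 + 1)·√15 = -3*√15

-3*√15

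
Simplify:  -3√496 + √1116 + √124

-4*√31

3√496 = 12*√31; √1116 = 6*√31; √124 = 2*√31
Combine: (-12 + 6 + 2)·√31 = -4*√31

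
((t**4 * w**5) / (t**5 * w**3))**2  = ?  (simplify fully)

w**4/t**2

Inside the bracket: (t**-1) * w**2
Raise to the power 2: (t**-2) * w**4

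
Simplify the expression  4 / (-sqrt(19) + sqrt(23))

Multiply numerator and denominator by sqrt(19) + sqrt(23).
Denominator becomes 4; numerator becomes 4*sqrt(19) + 4*sqrt(23).

sqrt(19) + sqrt(23)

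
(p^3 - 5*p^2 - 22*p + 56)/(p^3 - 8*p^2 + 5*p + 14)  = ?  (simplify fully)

(p + 4)/(p + 1)

Factor: p^3 - 5*p^2 - 22*p + 56 = (p - 2)*(p + 4)*(p - 7);  p^3 - 8*p^2 + 5*p + 14 = (p + 1)*(p - 7)*(p - 2)
Cancel the common factors (p - 7), (p - 2).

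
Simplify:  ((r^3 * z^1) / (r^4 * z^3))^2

1/(r^2*z^4)

Inside the bracket: (r^-1) * (z^-2)
Raise to the power 2: (r^-2) * (z^-4)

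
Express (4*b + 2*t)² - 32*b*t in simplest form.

After expansion: 16*b² - 16*b*t + 4*t² — a perfect-square trinomial.

4*(2*b - t)²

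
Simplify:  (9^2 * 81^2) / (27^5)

9^2 = 3^4; 81^2 = 3^8; 27^5 = 3^15
Combine exponents: 3^(-3)

3^(-3)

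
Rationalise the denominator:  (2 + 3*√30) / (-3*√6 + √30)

(-27*√5 - 45 - 3*√6 - √30)/12

Multiply numerator and denominator by √30 + 3*√6.
Denominator becomes -24; numerator becomes 2*√30 + 6*√6 + 90 + 54*√5.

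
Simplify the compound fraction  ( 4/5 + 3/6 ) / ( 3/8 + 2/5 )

52/31

Numerator: 4/5 + 3/6 = 13/10
Denominator: 3/8 + 2/5 = 31/40
Divide: (13/10) · (40/31) = 52/31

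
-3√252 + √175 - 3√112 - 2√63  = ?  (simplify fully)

-31*√7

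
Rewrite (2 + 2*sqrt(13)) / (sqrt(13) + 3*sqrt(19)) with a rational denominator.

(-13 - sqrt(13) + 3*sqrt(19) + 3*sqrt(247))/79

Multiply numerator and denominator by -3*sqrt(19) + sqrt(13).
Denominator becomes -158; numerator becomes -6*sqrt(247) - 6*sqrt(19) + 2*sqrt(13) + 26.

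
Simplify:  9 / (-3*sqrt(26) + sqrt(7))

Multiply numerator and denominator by sqrt(7) + 3*sqrt(26).
Denominator becomes -227; numerator becomes 9*sqrt(7) + 27*sqrt(26).

(-27*sqrt(26) - 9*sqrt(7))/227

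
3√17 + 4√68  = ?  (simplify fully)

3√17 = 3*√17; 4√68 = 8*√17
Combine: (3 + 8)·√17 = 11*√17

11*√17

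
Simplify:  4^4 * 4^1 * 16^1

4^4 = 2^8; 4^1 = 2^2; 16^1 = 2^4
Combine exponents: 2^14

2^14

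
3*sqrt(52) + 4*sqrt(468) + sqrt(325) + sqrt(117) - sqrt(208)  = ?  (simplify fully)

3*sqrt(52) = 6*sqrt(13); 4*sqrt(468) = 24*sqrt(13); sqrt(325) = 5*sqrt(13); sqrt(117) = 3*sqrt(13); sqrt(208) = 4*sqrt(13)
Combine: (6 + 24 + 5 + 3 - 4)·sqrt(13) = 34*sqrt(13)

34*sqrt(13)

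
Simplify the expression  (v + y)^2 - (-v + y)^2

Write as f(y,v) - f(y,-v) and expand.

4*v*y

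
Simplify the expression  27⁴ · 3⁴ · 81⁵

27⁴ = 3^12; 3⁴ = 3^4; 81⁵ = 3^20
Combine exponents: 3^36

3^36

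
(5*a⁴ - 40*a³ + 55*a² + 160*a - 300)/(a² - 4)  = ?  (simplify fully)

Factor: 5*a⁴ - 40*a³ + 55*a² + 160*a - 300 = 5·(a - 2)·(a + 2)·(a - 5)·(a - 3);  a² - 4 = (a - 2)·(a + 2)
Cancel the common factors (a + 2), (a - 2).

5*a² - 40*a + 75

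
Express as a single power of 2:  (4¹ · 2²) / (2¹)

2^3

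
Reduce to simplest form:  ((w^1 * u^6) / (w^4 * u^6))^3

Inside the bracket: (w^-3)
Raise to the power 3: (w^-9)

w^(-9)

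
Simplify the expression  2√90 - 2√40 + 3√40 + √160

12*√10

2√90 = 6*√10; 2√40 = 4*√10; 3√40 = 6*√10; √160 = 4*√10
Combine: (6 - 4 + 6 + 4)·√10 = 12*√10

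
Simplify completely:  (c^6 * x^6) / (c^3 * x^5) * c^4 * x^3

c^7*x^4

Quotient: c^3 * x^1
Multiply by c^4 * x^3: add exponents.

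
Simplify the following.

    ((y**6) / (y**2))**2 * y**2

y**10

Inside the bracket: y**4
Raise to the power 2: y**8
Multiply by y**2: add exponents.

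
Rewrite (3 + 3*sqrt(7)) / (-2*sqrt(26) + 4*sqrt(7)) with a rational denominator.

Multiply numerator and denominator by 2*sqrt(26) + 4*sqrt(7).
Denominator becomes 8; numerator becomes 6*sqrt(26) + 12*sqrt(7) + 6*sqrt(182) + 84.

(3*sqrt(26) + 6*sqrt(7) + 3*sqrt(182) + 42)/4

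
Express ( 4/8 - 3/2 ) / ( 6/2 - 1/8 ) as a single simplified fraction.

Numerator: 4/8 - 3/2 = -1
Denominator: 6/2 - 1/8 = 23/8
Divide: (-1) · (8/23) = -8/23

-8/23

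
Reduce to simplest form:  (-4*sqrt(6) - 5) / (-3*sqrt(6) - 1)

(11*sqrt(6) + 67)/53

Multiply numerator and denominator by -1 + 3*sqrt(6).
Denominator becomes -53; numerator becomes -67 - 11*sqrt(6).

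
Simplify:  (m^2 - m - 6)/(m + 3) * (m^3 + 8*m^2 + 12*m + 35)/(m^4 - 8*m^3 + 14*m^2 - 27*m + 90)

(m^2 + 9*m + 14)/(m^2 - 3*m - 18)

Factor: m^2 - m - 6 = (m + 2)*(m - 3);  m^3 + 8*m^2 + 12*m + 35 = (m + 7)*(m^2 + m + 5);  m^4 - 8*m^3 + 14*m^2 - 27*m + 90 = (m - 3)*(m^2 + m + 5)*(m - 6)
Cancel the common factors (m^2 + m + 5), (m - 3).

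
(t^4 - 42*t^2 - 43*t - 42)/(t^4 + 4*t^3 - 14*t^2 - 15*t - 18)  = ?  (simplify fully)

Factor: t^4 - 42*t^2 - 43*t - 42 = (t^2 + t + 1)*(t + 6)*(t - 7);  t^4 + 4*t^3 - 14*t^2 - 15*t - 18 = (t + 6)*(t - 3)*(t^2 + t + 1)
Cancel the common factors (t^2 + t + 1), (t + 6).

(t - 7)/(t - 3)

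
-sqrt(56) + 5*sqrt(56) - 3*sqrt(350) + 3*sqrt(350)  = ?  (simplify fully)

sqrt(56) = 2*sqrt(14); 5*sqrt(56) = 10*sqrt(14); 3*sqrt(350) = 15*sqrt(14); 3*sqrt(350) = 15*sqrt(14)
Combine: (-2 + 10 - 15 + 15)·sqrt(14) = 8*sqrt(14)

8*sqrt(14)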